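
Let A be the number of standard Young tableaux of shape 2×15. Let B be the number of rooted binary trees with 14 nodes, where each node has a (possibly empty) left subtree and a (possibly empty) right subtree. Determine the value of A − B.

7020405

By the hook-length formula (or a Dyck-path bijection), SYT of shape 2×15 number C_15. So A = C_15 = 9694845.
Rooted binary trees with 14 nodes (each child slot possibly empty) number C_14. So B = C_14 = 2674440.
A − B = 9694845 − 2674440 = 7020405.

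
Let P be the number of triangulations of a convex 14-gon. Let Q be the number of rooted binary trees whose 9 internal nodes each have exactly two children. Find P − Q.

The number of triangulations of a 14-gon is the Catalan number C_12 (index = sides − 2). So P = C_12 = 208012.
Full binary trees with n internal nodes are counted by C_n; here n = 9. So Q = C_9 = 4862.
P − Q = 208012 − 4862 = 203150.

203150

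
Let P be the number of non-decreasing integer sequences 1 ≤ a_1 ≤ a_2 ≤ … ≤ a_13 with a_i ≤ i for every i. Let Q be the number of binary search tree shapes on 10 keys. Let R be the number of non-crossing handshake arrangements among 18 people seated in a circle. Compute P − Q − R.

Such sub-staircase sequences of length n are counted by C_n; here n = 13. So P = C_13 = 742900.
Rooted binary trees with 10 nodes (each child slot possibly empty) number C_10. So Q = C_10 = 16796.
Non-crossing handshake pairings of 2n people are counted by C_n; 18 people gives n = 9. So R = C_9 = 4862.
P − Q − R = 742900 − 16796 − 4862 = 721242.

721242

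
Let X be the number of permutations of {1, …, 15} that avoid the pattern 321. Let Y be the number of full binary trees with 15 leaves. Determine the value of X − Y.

7020405

Permutations of [n] avoiding any single length-3 pattern are counted by C_n; here n = 15. So X = C_15 = 9694845.
Full binary trees with 15 leaves have 15−1 = 14 internal nodes, so there are C_14 of them. So Y = C_14 = 2674440.
X − Y = 9694845 − 2674440 = 7020405.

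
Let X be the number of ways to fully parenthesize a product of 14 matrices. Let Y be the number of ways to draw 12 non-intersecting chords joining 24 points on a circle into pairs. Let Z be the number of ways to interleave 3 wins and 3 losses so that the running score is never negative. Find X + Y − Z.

950907

Ways to associate a product of 14 factors correspond to binary trees on 14 leaves, so the count is C_13. So X = C_13 = 742900.
Pairing 24 circle points by 12 non-crossing chords gives C_12 matchings. So Y = C_12 = 208012.
Ballot sequences with n votes each where one side never trails are Dyck words, counted by C_n; here n = 3. So Z = C_3 = 5.
X + Y − Z = 742900 + 208012 − 5 = 950907.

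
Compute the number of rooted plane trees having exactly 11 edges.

58786

A rooted plane tree with 11 edges has 12 nodes, and the count is C_11.
C_11 = C_10 · 2(2·10+1)/(10+2) = 16796 · 42/12 = 58786.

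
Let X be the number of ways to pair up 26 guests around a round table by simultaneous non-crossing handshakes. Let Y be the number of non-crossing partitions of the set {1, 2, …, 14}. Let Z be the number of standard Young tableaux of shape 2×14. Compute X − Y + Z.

742900

With 26 = 2·13 people, non-crossing handshake pairings are non-crossing perfect matchings on a circle, counted by C_13. So X = C_13 = 742900.
Non-crossing partitions of an n-element set are counted by C_n; here n = 14. So Y = C_14 = 2674440.
By the hook-length formula (or a Dyck-path bijection), SYT of shape 2×14 number C_14. So Z = C_14 = 2674440.
X − Y + Z = 742900 − 2674440 + 2674440 = 742900.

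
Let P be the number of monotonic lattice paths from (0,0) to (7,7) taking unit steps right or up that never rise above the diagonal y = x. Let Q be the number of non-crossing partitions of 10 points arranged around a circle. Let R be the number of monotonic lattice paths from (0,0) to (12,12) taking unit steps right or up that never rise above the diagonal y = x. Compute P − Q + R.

191645

Monotone paths in an n×n grid that stay weakly below the diagonal are counted by C_n; here n = 7. So P = C_7 = 429.
The non-crossing partitions of [10] form a lattice of size C_10. So Q = C_10 = 16796.
Sub-diagonal monotone paths from (0,0) to (12,12) biject with Dyck paths of semilength 12, giving C_12. So R = C_12 = 208012.
P − Q + R = 429 − 16796 + 208012 = 191645.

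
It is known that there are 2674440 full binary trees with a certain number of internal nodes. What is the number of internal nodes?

14

Full binary trees with n internal nodes are counted by C_n. Since C_14 = 2674440, the index is 14.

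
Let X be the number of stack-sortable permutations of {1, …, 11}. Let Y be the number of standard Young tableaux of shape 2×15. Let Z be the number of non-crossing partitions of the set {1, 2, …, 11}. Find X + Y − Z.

Stack-sortable permutations are exactly the 231-avoiding ones, counted by C_n; here n = 11. So X = C_11 = 58786.
By the hook-length formula (or a Dyck-path bijection), SYT of shape 2×15 number C_15. So Y = C_15 = 9694845.
The non-crossing partitions of [11] form a lattice of size C_11. So Z = C_11 = 58786.
X + Y − Z = 58786 + 9694845 − 58786 = 9694845.

9694845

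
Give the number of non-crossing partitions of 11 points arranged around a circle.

58786

Non-crossing partitions of an n-element set are counted by C_n; here n = 11.
C_11 = C_10 · 2(2·10+1)/(10+2) = 16796 · 42/12 = 58786.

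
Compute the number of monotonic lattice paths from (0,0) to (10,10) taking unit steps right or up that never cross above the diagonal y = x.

16796

Sub-diagonal monotone paths from (0,0) to (10,10) biject with Dyck paths of semilength 10, giving C_10.
C_10 = C(20,10)/11 = 184756/11 = 16796.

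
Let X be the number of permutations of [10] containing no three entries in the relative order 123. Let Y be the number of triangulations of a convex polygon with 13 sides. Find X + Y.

Permutations of [n] avoiding any single length-3 pattern are counted by C_n; here n = 10. So X = C_10 = 16796.
The number of triangulations of a 13-gon is the Catalan number C_11 (index = sides − 2). So Y = C_11 = 58786.
X + Y = 16796 + 58786 = 75582.

75582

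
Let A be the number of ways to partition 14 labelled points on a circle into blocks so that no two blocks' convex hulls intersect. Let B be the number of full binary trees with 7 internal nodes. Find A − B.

Non-crossing partitions of an n-element set are counted by C_n; here n = 14. So A = C_14 = 2674440.
The number of full binary trees on 7 internal nodes is the Catalan number C_7. So B = C_7 = 429.
A − B = 2674440 − 429 = 2674011.

2674011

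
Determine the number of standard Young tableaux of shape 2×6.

Standard Young tableaux of shape 2×n are counted by C_n; here n = 6.
C_6 = C(12,6)/7 = 924/7 = 132.

132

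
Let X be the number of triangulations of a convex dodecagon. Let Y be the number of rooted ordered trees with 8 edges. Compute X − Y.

15366

A convex 12-gon is triangulated into 10 triangles, and the number of such triangulations is the Catalan number C_{12−2} = C_10. So X = C_10 = 16796.
A rooted plane tree with 8 edges has 9 nodes, and the count is C_8. So Y = C_8 = 1430.
X − Y = 16796 − 1430 = 15366.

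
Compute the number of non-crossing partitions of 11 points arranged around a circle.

The non-crossing partitions of [11] form a lattice of size C_11.
C_11 = C(22,11)/12 = 705432/12 = 58786.

58786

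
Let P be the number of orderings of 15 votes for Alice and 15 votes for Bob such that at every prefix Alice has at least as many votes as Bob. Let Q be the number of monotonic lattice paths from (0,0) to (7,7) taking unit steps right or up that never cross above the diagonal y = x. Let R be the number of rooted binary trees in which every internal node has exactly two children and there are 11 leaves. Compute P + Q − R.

Ballot sequences with n votes each where one side never trails are Dyck words, counted by C_n; here n = 15. So P = C_15 = 9694845.
Monotone paths in an n×n grid that stay weakly below the diagonal are counted by C_n; here n = 7. So Q = C_7 = 429.
A full binary tree with L leaves has L−1 internal nodes and is counted by C_{L−1}; L = 11 gives C_10. So R = C_10 = 16796.
P + Q − R = 9694845 + 429 − 16796 = 9678478.

9678478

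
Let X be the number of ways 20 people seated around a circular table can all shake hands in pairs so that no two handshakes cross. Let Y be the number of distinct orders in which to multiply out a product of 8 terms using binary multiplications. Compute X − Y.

With 20 = 2·10 people, non-crossing handshake pairings are non-crossing perfect matchings on a circle, counted by C_10. So X = C_10 = 16796.
Bracketing 8 factors into binary products is counted by C_{8−1} = C_7. So Y = C_7 = 429.
X − Y = 16796 − 429 = 16367.

16367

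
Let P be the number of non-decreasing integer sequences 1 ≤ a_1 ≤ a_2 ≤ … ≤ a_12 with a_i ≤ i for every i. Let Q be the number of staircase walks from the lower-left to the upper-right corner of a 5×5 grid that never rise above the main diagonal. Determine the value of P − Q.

Such sub-staircase sequences of length n are counted by C_n; here n = 12. So P = C_12 = 208012.
Monotone paths in an n×n grid that stay weakly below the diagonal are counted by C_n; here n = 5. So Q = C_5 = 42.
P − Q = 208012 − 42 = 207970.

207970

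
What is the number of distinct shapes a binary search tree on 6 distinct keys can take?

Binary trees (left/right distinguished) on n nodes are counted by C_n; here n = 6.
C_6 = C(12,6)/7 = 924/7 = 132.

132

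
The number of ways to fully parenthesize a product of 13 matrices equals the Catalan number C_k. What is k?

12

Bracketing 13 factors into binary products is counted by C_{13−1} = C_12.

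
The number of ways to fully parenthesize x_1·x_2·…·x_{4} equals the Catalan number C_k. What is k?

3

Ways to associate a product of 4 factors correspond to binary trees on 4 leaves, so the count is C_3.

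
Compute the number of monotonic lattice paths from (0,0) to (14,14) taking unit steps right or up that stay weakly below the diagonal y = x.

2674440

Sub-diagonal monotone paths from (0,0) to (14,14) biject with Dyck paths of semilength 14, giving C_14.
C_14 = C_13 · 2(2·13+1)/(13+2) = 742900 · 54/15 = 2674440.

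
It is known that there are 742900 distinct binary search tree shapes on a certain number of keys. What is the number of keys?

Binary search tree shapes on n keys are counted by C_n; 742900 = C_13.

13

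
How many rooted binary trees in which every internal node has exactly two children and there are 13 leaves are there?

Full binary trees with 13 leaves have 13−1 = 12 internal nodes, so there are C_12 of them.
C_12 = C_11 · 2(2·11+1)/(11+2) = 58786 · 46/13 = 208012.

208012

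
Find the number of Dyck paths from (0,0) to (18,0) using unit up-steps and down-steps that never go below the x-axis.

4862

Paths of 9 up- and 9 down-steps that never dip below the axis are Dyck paths; their count is C_9.
C_9 = 4862.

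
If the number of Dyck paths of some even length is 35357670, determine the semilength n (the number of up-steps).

Dyck paths of semilength n are counted by C_n. Since C_16 = 35357670, the index is 16.

16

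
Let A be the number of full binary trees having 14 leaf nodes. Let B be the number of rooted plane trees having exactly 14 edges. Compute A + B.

A full binary tree with L leaves has L−1 internal nodes and is counted by C_{L−1}; L = 14 gives C_13. So A = C_13 = 742900.
Rooted ordered trees with n edges are counted by C_n; here n = 14. So B = C_14 = 2674440.
A + B = 742900 + 2674440 = 3417340.

3417340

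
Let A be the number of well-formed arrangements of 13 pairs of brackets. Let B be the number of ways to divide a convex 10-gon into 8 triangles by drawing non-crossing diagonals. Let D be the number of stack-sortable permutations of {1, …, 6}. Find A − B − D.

741338

A balanced arrangement of 13 bracket pairs is a Dyck word of semilength 13, so the count is C_13. So A = C_13 = 742900.
Triangulations of a convex m-gon are counted by C_{m−2}; with m = 10 this is C_8. So B = C_8 = 1430.
By Knuth's characterisation, the stack-sortable permutations of length 6 are the 231-avoiders, numbering C_6. So D = C_6 = 132.
A − B − D = 742900 − 1430 − 132 = 741338.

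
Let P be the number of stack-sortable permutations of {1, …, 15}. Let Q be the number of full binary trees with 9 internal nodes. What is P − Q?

Stack-sortable permutations are exactly the 231-avoiding ones, counted by C_n; here n = 15. So P = C_15 = 9694845.
The number of full binary trees on 9 internal nodes is the Catalan number C_9. So Q = C_9 = 4862.
P − Q = 9694845 − 4862 = 9689983.

9689983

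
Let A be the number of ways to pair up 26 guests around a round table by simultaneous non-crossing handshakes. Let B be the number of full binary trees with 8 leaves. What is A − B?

With 26 = 2·13 people, non-crossing handshake pairings are non-crossing perfect matchings on a circle, counted by C_13. So A = C_13 = 742900.
Full binary trees with 8 leaves have 8−1 = 7 internal nodes, so there are C_7 of them. So B = C_7 = 429.
A − B = 742900 − 429 = 742471.

742471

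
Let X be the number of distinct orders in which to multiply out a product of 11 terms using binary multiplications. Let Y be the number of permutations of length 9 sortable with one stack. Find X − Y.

11934

Ways to associate a product of 11 factors correspond to binary trees on 11 leaves, so the count is C_10. So X = C_10 = 16796.
Stack-sortable permutations are exactly the 231-avoiding ones, counted by C_n; here n = 9. So Y = C_9 = 4862.
X − Y = 16796 − 4862 = 11934.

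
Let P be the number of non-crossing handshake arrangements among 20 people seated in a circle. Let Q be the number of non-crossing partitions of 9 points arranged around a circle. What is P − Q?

11934

Non-crossing handshake pairings of 2n people are counted by C_n; 20 people gives n = 10. So P = C_10 = 16796.
Non-crossing partitions of an n-element set are counted by C_n; here n = 9. So Q = C_9 = 4862.
P − Q = 16796 − 4862 = 11934.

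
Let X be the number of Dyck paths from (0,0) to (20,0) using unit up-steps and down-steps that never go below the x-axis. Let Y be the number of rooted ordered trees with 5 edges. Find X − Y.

Dyck paths of semilength n (length 2n) are counted by C_n; here n = 10. So X = C_10 = 16796.
A rooted plane tree with 5 edges has 6 nodes, and the count is C_5. So Y = C_5 = 42.
X − Y = 16796 − 42 = 16754.

16754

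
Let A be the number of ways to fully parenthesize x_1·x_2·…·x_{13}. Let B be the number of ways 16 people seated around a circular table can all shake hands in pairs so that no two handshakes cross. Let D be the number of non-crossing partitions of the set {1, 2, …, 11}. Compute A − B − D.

147796

Bracketing 13 factors into binary products is counted by C_{13−1} = C_12. So A = C_12 = 208012.
With 16 = 2·8 people, non-crossing handshake pairings are non-crossing perfect matchings on a circle, counted by C_8. So B = C_8 = 1430.
The non-crossing partitions of [11] form a lattice of size C_11. So D = C_11 = 58786.
A − B − D = 208012 − 1430 − 58786 = 147796.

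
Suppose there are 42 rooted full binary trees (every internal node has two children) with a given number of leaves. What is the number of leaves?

6

Full binary trees with L leaves are counted by C_{L−1}. The Catalan number equal to 42 is C_5.
So the index is 5, and the number of leaves is 5 + 1 = 6.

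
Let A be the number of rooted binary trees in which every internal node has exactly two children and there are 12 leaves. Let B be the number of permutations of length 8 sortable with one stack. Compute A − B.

57356

Full binary trees with 12 leaves have 12−1 = 11 internal nodes, so there are C_11 of them. So A = C_11 = 58786.
Stack-sortable permutations are exactly the 231-avoiding ones, counted by C_n; here n = 8. So B = C_8 = 1430.
A − B = 58786 − 1430 = 57356.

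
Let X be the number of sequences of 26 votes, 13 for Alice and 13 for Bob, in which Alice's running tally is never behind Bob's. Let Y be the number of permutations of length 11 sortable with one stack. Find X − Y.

Ballot sequences with n votes each where one side never trails are Dyck words, counted by C_n; here n = 13. So X = C_13 = 742900.
Stack-sortable permutations are exactly the 231-avoiding ones, counted by C_n; here n = 11. So Y = C_11 = 58786.
X − Y = 742900 − 58786 = 684114.

684114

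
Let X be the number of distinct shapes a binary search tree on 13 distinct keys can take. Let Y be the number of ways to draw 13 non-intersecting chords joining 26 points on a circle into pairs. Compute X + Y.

Rooted binary trees with 13 nodes (each child slot possibly empty) number C_13. So X = C_13 = 742900.
Pairing 26 circle points by 13 non-crossing chords gives C_13 matchings. So Y = C_13 = 742900.
X + Y = 742900 + 742900 = 1485800.

1485800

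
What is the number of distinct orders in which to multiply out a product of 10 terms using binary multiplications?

4862

Bracketing 10 factors into binary products is counted by C_{10−1} = C_9.
C_9 = 4862.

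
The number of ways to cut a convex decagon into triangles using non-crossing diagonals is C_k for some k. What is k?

Triangulations of a convex m-gon are counted by C_{m−2}; with m = 10 this is C_8.

8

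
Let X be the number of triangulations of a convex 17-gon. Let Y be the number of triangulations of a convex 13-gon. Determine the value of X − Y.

A convex 17-gon is triangulated into 15 triangles, and the number of such triangulations is the Catalan number C_{17−2} = C_15. So X = C_15 = 9694845.
Triangulations of a convex m-gon are counted by C_{m−2}; with m = 13 this is C_11. So Y = C_11 = 58786.
X − Y = 9694845 − 58786 = 9636059.

9636059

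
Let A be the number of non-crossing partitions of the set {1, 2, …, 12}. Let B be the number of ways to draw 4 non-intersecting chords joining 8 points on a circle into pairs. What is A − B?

207998

Non-crossing partitions of an n-element set are counted by C_n; here n = 12. So A = C_12 = 208012.
Non-crossing perfect matchings of 2n points on a circle are counted by C_n; with 8 points, n = 4. So B = C_4 = 14.
A − B = 208012 − 14 = 207998.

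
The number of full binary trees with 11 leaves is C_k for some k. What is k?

Full binary trees with 11 leaves have 11−1 = 10 internal nodes, so there are C_10 of them.

10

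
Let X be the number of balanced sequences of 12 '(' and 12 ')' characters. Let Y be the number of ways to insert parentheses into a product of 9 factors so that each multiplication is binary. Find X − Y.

Balanced strings of n pairs of brackets are counted by C_n; here n = 12. So X = C_12 = 208012.
Ways to associate a product of 9 factors correspond to binary trees on 9 leaves, so the count is C_8. So Y = C_8 = 1430.
X − Y = 208012 − 1430 = 206582.

206582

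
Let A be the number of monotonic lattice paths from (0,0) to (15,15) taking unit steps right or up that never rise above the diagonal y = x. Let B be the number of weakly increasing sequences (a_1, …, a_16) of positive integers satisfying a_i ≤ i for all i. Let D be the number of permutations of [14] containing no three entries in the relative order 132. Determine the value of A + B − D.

42378075

Monotone paths in an n×n grid that stay weakly below the diagonal are counted by C_n; here n = 15. So A = C_15 = 9694845.
Weakly increasing sequences with a_i ≤ i biject with Dyck paths of semilength 16, so there are C_16. So B = C_16 = 35357670.
For any fixed pattern of length 3, the pattern-avoiding permutations of [14] number C_14. So D = C_14 = 2674440.
A + B − D = 9694845 + 35357670 − 2674440 = 42378075.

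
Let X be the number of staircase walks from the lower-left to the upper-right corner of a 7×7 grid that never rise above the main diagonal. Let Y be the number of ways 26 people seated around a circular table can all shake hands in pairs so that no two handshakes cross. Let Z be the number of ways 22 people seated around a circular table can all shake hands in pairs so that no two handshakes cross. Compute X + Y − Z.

684543

Sub-diagonal monotone paths from (0,0) to (7,7) biject with Dyck paths of semilength 7, giving C_7. So X = C_7 = 429.
With 26 = 2·13 people, non-crossing handshake pairings are non-crossing perfect matchings on a circle, counted by C_13. So Y = C_13 = 742900.
With 22 = 2·11 people, non-crossing handshake pairings are non-crossing perfect matchings on a circle, counted by C_11. So Z = C_11 = 58786.
X + Y − Z = 429 + 742900 − 58786 = 684543.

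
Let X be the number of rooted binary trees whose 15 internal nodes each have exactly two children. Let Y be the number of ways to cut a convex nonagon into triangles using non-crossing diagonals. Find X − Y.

9694416

The number of full binary trees on 15 internal nodes is the Catalan number C_15. So X = C_15 = 9694845.
The number of triangulations of a 9-gon is the Catalan number C_7 (index = sides − 2). So Y = C_7 = 429.
X − Y = 9694845 − 429 = 9694416.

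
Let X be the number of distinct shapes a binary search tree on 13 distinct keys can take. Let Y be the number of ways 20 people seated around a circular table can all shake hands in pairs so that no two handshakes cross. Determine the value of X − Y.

Binary trees (left/right distinguished) on n nodes are counted by C_n; here n = 13. So X = C_13 = 742900.
With 20 = 2·10 people, non-crossing handshake pairings are non-crossing perfect matchings on a circle, counted by C_10. So Y = C_10 = 16796.
X − Y = 742900 − 16796 = 726104.

726104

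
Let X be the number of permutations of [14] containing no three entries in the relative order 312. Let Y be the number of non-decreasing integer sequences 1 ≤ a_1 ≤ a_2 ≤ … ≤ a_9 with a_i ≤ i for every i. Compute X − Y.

2669578

For any fixed pattern of length 3, the pattern-avoiding permutations of [14] number C_14. So X = C_14 = 2674440.
Such sub-staircase sequences of length n are counted by C_n; here n = 9. So Y = C_9 = 4862.
X − Y = 2674440 − 4862 = 2669578.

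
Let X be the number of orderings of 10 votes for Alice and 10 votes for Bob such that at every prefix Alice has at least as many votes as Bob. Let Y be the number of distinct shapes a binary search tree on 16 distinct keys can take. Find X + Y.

35374466

Reading a vote for the leader as '(' and for the other as ')' turns such a sequence into a balanced string of 10 pairs, so the count is C_10. So X = C_10 = 16796.
Rooted binary trees with 16 nodes (each child slot possibly empty) number C_16. So Y = C_16 = 35357670.
X + Y = 16796 + 35357670 = 35374466.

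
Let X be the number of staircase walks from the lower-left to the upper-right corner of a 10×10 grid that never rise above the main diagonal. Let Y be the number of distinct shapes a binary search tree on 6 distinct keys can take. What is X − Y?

Monotone paths in an n×n grid that stay weakly below the diagonal are counted by C_n; here n = 10. So X = C_10 = 16796.
Binary trees (left/right distinguished) on n nodes are counted by C_n; here n = 6. So Y = C_6 = 132.
X − Y = 16796 − 132 = 16664.

16664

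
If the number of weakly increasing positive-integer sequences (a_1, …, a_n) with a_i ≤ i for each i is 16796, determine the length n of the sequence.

Such sub-staircase sequences of length n are counted by C_n; 16796 = C_10.

10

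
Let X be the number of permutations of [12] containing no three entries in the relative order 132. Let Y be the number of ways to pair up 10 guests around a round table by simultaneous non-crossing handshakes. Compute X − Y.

207970

Permutations of [n] avoiding any single length-3 pattern are counted by C_n; here n = 12. So X = C_12 = 208012.
Non-crossing handshake pairings of 2n people are counted by C_n; 10 people gives n = 5. So Y = C_5 = 42.
X − Y = 208012 − 42 = 207970.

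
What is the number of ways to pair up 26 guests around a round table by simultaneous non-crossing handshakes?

742900

With 26 = 2·13 people, non-crossing handshake pairings are non-crossing perfect matchings on a circle, counted by C_13.
C_13 = C(26,13)/14 = 10400600/14 = 742900.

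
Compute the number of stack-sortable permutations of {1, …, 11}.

58786

By Knuth's characterisation, the stack-sortable permutations of length 11 are the 231-avoiders, numbering C_11.
C_11 = C_10 · 2(2·10+1)/(10+2) = 16796 · 42/12 = 58786.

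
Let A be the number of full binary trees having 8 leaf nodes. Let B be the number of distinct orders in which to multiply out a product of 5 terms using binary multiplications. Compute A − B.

415

Full binary trees with 8 leaves have 8−1 = 7 internal nodes, so there are C_7 of them. So A = C_7 = 429.
Parenthesizations of m factors correspond to full binary trees with m leaves, counted by C_{m−1}; m = 5 gives C_4. So B = C_4 = 14.
A − B = 429 − 14 = 415.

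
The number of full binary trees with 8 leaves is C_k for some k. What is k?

7

Full binary trees with 8 leaves have 8−1 = 7 internal nodes, so there are C_7 of them.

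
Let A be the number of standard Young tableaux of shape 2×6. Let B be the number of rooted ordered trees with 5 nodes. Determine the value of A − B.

118

Standard Young tableaux of shape 2×n are counted by C_n; here n = 6. So A = C_6 = 132.
Rooted ordered (plane) trees on m nodes have m−1 edges and are counted by C_{m−1}; m = 5 gives C_4. So B = C_4 = 14.
A − B = 132 − 14 = 118.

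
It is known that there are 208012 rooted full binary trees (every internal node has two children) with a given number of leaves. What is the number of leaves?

Full binary trees with L leaves are counted by C_{L−1}; 208012 = C_12.
So the index is 12, and the number of leaves is 12 + 1 = 13.

13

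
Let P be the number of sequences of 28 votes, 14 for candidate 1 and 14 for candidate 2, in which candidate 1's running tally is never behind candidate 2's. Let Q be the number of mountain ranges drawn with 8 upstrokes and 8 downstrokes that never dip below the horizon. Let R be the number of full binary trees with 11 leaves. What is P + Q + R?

2692666

Ballot sequences with n votes each where one side never trails are Dyck words, counted by C_n; here n = 14. So P = C_14 = 2674440.
Paths of 8 up- and 8 down-steps that never dip below the axis are Dyck paths; their count is C_8. So Q = C_8 = 1430.
A full binary tree with L leaves has L−1 internal nodes and is counted by C_{L−1}; L = 11 gives C_10. So R = C_10 = 16796.
P + Q + R = 2674440 + 1430 + 16796 = 2692666.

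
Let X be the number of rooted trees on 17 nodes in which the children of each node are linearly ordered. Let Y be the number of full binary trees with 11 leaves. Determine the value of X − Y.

Rooted ordered (plane) trees on m nodes have m−1 edges and are counted by C_{m−1}; m = 17 gives C_16. So X = C_16 = 35357670.
Full binary trees with 11 leaves have 11−1 = 10 internal nodes, so there are C_10 of them. So Y = C_10 = 16796.
X − Y = 35357670 − 16796 = 35340874.

35340874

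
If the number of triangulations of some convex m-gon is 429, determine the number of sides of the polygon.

Triangulations of a convex m-gon are counted by C_{m−2}. The Catalan number equal to 429 is C_7.
So m − 2 = 7, giving m = 9 sides.

9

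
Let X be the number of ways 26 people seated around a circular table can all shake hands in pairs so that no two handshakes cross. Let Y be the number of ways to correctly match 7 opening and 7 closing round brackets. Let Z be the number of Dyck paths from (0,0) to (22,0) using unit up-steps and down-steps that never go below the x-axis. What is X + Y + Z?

802115

Non-crossing handshake pairings of 2n people are counted by C_n; 26 people gives n = 13. So X = C_13 = 742900.
A balanced arrangement of 7 bracket pairs is a Dyck word of semilength 7, so the count is C_7. So Y = C_7 = 429.
Dyck paths of semilength n (length 2n) are counted by C_n; here n = 11. So Z = C_11 = 58786.
X + Y + Z = 742900 + 429 + 58786 = 802115.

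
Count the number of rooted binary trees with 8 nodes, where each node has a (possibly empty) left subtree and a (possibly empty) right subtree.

Binary trees (left/right distinguished) on n nodes are counted by C_n; here n = 8.
C_8 = C_7 · 2(2·7+1)/(7+2) = 429 · 30/9 = 1430.

1430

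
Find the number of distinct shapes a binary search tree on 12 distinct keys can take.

208012

There are C_n binary search tree shapes on n keys; with n = 12 that is C_12.
C_12 = 208012.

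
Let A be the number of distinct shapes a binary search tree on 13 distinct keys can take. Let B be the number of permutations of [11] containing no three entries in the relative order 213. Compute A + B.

801686

There are C_n binary search tree shapes on n keys; with n = 13 that is C_13. So A = C_13 = 742900.
For any fixed pattern of length 3, the pattern-avoiding permutations of [11] number C_11. So B = C_11 = 58786.
A + B = 742900 + 58786 = 801686.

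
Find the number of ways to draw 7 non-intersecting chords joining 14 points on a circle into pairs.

429

Pairing 14 circle points by 7 non-crossing chords gives C_7 matchings.
C_7 = C_6 · 2(2·6+1)/(6+2) = 132 · 26/8 = 429.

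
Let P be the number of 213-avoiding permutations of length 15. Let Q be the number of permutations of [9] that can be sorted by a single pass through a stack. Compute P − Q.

For any fixed pattern of length 3, the pattern-avoiding permutations of [15] number C_15. So P = C_15 = 9694845.
By Knuth's characterisation, the stack-sortable permutations of length 9 are the 231-avoiders, numbering C_9. So Q = C_9 = 4862.
P − Q = 9694845 − 4862 = 9689983.

9689983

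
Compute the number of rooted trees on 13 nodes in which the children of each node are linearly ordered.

208012

Rooted ordered (plane) trees on m nodes have m−1 edges and are counted by C_{m−1}; m = 13 gives C_12.
C_12 = C(24,12)/13 = 2704156/13 = 208012.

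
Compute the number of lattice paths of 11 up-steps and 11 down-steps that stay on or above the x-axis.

58786

A Dyck path with 11 up-steps and 11 down-steps has semilength 11, so there are C_11 of them.
C_11 = C_10 · 2(2·10+1)/(10+2) = 16796 · 42/12 = 58786.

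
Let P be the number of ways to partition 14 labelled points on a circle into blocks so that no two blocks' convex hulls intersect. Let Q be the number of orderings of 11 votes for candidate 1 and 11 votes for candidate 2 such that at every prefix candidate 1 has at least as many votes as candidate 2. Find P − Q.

The non-crossing partitions of [14] form a lattice of size C_14. So P = C_14 = 2674440.
Reading a vote for the leader as '(' and for the other as ')' turns such a sequence into a balanced string of 11 pairs, so the count is C_11. So Q = C_11 = 58786.
P − Q = 2674440 − 58786 = 2615654.

2615654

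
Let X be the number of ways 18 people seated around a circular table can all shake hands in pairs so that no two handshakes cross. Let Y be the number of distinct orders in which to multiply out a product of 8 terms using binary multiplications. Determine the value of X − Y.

4433

Non-crossing handshake pairings of 2n people are counted by C_n; 18 people gives n = 9. So X = C_9 = 4862.
Parenthesizations of m factors correspond to full binary trees with m leaves, counted by C_{m−1}; m = 8 gives C_7. So Y = C_7 = 429.
X − Y = 4862 − 429 = 4433.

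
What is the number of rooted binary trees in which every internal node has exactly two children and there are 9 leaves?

1430

Full binary trees with 9 leaves have 9−1 = 8 internal nodes, so there are C_8 of them.
C_8 = 1430.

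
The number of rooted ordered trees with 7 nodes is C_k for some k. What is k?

6

Rooted ordered (plane) trees on m nodes have m−1 edges and are counted by C_{m−1}; m = 7 gives C_6.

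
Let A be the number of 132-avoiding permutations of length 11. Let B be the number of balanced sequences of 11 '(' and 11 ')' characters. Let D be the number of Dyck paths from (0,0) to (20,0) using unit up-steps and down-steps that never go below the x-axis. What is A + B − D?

For any fixed pattern of length 3, the pattern-avoiding permutations of [11] number C_11. So A = C_11 = 58786.
A balanced arrangement of 11 bracket pairs is a Dyck word of semilength 11, so the count is C_11. So B = C_11 = 58786.
A Dyck path with 10 up-steps and 10 down-steps has semilength 10, so there are C_10 of them. So D = C_10 = 16796.
A + B − D = 58786 + 58786 − 16796 = 100776.

100776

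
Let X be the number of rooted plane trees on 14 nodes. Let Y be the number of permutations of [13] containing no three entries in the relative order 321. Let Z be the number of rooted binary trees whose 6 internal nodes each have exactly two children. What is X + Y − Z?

1485668

Rooted ordered (plane) trees on m nodes have m−1 edges and are counted by C_{m−1}; m = 14 gives C_13. So X = C_13 = 742900.
Permutations of [n] avoiding any single length-3 pattern are counted by C_n; here n = 13. So Y = C_13 = 742900.
The number of full binary trees on 6 internal nodes is the Catalan number C_6. So Z = C_6 = 132.
X + Y − Z = 742900 + 742900 − 132 = 1485668.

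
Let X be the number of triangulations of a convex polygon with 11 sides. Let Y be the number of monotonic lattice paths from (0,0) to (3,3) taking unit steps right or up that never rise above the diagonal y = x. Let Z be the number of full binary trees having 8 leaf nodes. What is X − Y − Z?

Triangulations of a convex m-gon are counted by C_{m−2}; with m = 11 this is C_9. So X = C_9 = 4862.
Sub-diagonal monotone paths from (0,0) to (3,3) biject with Dyck paths of semilength 3, giving C_3. So Y = C_3 = 5.
A full binary tree with L leaves has L−1 internal nodes and is counted by C_{L−1}; L = 8 gives C_7. So Z = C_7 = 429.
X − Y − Z = 4862 − 5 − 429 = 4428.

4428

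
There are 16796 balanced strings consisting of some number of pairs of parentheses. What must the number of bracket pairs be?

10

Balanced strings of n bracket-pairs are counted by C_n, and C_10 = 16796.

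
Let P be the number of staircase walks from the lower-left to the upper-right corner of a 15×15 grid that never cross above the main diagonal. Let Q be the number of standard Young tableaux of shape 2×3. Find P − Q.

9694840

Monotone paths in an n×n grid that stay weakly below the diagonal are counted by C_n; here n = 15. So P = C_15 = 9694845.
By the hook-length formula (or a Dyck-path bijection), SYT of shape 2×3 number C_3. So Q = C_3 = 5.
P − Q = 9694845 − 5 = 9694840.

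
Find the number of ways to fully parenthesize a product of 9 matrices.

Ways to associate a product of 9 factors correspond to binary trees on 9 leaves, so the count is C_8.
C_8 = 1430.

1430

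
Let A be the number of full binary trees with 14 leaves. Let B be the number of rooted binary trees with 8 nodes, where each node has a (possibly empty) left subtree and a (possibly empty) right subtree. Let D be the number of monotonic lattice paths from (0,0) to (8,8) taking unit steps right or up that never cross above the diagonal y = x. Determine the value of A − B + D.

A full binary tree with L leaves has L−1 internal nodes and is counted by C_{L−1}; L = 14 gives C_13. So A = C_13 = 742900.
Binary trees (left/right distinguished) on n nodes are counted by C_n; here n = 8. So B = C_8 = 1430.
Sub-diagonal monotone paths from (0,0) to (8,8) biject with Dyck paths of semilength 8, giving C_8. So D = C_8 = 1430.
A − B + D = 742900 − 1430 + 1430 = 742900.

742900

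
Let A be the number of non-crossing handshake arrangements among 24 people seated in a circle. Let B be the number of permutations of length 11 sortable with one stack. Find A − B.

Non-crossing handshake pairings of 2n people are counted by C_n; 24 people gives n = 12. So A = C_12 = 208012.
Stack-sortable permutations are exactly the 231-avoiding ones, counted by C_n; here n = 11. So B = C_11 = 58786.
A − B = 208012 − 58786 = 149226.

149226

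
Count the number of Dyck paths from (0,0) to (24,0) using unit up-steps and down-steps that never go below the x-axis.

208012

Dyck paths of semilength n (length 2n) are counted by C_n; here n = 12.
C_12 = 208012.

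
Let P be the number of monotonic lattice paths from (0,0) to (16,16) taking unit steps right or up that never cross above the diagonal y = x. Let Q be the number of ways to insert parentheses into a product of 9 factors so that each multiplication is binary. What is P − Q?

35356240

Sub-diagonal monotone paths from (0,0) to (16,16) biject with Dyck paths of semilength 16, giving C_16. So P = C_16 = 35357670.
Bracketing 9 factors into binary products is counted by C_{9−1} = C_8. So Q = C_8 = 1430.
P − Q = 35357670 − 1430 = 35356240.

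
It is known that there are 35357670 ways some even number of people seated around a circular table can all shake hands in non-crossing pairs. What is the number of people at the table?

Non-crossing handshake pairings of 2n people are counted by C_n. Since C_16 = 35357670, the index is 16.
So n = 16, and there are 2n = 32 people.

32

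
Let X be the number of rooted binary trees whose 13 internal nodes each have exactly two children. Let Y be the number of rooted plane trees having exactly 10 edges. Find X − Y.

726104

Full binary trees with n internal nodes are counted by C_n; here n = 13. So X = C_13 = 742900.
A rooted plane tree with 10 edges has 11 nodes, and the count is C_10. So Y = C_10 = 16796.
X − Y = 742900 − 16796 = 726104.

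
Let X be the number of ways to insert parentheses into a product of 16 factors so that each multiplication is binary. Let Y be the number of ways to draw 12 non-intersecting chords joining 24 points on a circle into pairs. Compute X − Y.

Bracketing 16 factors into binary products is counted by C_{16−1} = C_15. So X = C_15 = 9694845.
Pairing 24 circle points by 12 non-crossing chords gives C_12 matchings. So Y = C_12 = 208012.
X − Y = 9694845 − 208012 = 9486833.

9486833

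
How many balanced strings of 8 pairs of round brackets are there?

With 8 pairs the number of balanced bracket strings is the Catalan number C_8.
C_8 = C_7 · 2(2·7+1)/(7+2) = 429 · 30/9 = 1430.

1430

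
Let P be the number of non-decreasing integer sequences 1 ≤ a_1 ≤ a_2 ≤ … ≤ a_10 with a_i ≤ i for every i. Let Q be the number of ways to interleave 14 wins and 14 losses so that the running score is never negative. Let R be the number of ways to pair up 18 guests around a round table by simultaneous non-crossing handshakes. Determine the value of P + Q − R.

2686374

Such sub-staircase sequences of length n are counted by C_n; here n = 10. So P = C_10 = 16796.
Reading a vote for the leader as '(' and for the other as ')' turns such a sequence into a balanced string of 14 pairs, so the count is C_14. So Q = C_14 = 2674440.
With 18 = 2·9 people, non-crossing handshake pairings are non-crossing perfect matchings on a circle, counted by C_9. So R = C_9 = 4862.
P + Q − R = 16796 + 2674440 − 4862 = 2686374.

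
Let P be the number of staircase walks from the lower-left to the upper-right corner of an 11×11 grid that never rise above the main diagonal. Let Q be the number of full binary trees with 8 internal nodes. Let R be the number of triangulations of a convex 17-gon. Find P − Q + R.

Sub-diagonal monotone paths from (0,0) to (11,11) biject with Dyck paths of semilength 11, giving C_11. So P = C_11 = 58786.
The number of full binary trees on 8 internal nodes is the Catalan number C_8. So Q = C_8 = 1430.
A convex 17-gon is triangulated into 15 triangles, and the number of such triangulations is the Catalan number C_{17−2} = C_15. So R = C_15 = 9694845.
P − Q + R = 58786 − 1430 + 9694845 = 9752201.

9752201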